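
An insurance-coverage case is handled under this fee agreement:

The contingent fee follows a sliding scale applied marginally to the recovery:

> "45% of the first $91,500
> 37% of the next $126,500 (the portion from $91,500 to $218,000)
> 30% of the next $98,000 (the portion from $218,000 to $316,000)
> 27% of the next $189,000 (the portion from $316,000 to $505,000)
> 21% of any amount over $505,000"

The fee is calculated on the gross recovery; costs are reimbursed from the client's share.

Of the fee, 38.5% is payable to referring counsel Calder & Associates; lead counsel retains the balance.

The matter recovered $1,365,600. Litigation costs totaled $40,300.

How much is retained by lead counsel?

Fee base is the gross recovery, $1,365,600; costs are reimbursed separately.
First $91,500 at 45% = $41,175.00
Next $126,500 at 37% = $46,805.00
Next $98,000 at 30% = $29,400.00
Next $189,000 at 27% = $51,030.00
Remaining $860,600 at 21% = $180,726.00
Fee: $41,175.00 + $46,805.00 + $29,400.00 + $51,030.00 + $180,726.00 = $349,136.00
Referral share: 38.5% of $349,136.00 = $134,417.36; lead counsel retains $349,136.00 − $134,417.36 = $214,718.64.

$214,718.64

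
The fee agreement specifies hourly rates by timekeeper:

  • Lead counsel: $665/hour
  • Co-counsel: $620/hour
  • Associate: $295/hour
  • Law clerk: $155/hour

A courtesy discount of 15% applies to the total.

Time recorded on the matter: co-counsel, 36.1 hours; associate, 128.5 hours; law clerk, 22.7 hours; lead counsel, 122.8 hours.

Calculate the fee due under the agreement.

$123,649.50

Lead counsel: 122.8 × $665 = $81,662.00
Co-counsel: 36.1 × $620 = $22,382.00
Associate: 128.5 × $295 = $37,907.50
Law clerk: 22.7 × $155 = $3,518.50
Subtotal: $145,470.00
Less 15% discount: −$21,820.50
Total: $145,470.00 − $21,820.50 = $123,649.50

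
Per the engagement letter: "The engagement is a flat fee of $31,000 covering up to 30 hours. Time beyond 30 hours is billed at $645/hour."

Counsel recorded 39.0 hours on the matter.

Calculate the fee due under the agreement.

Flat fee: $31,000.00
Excess hours: 39.0 − 30 = 9.0
Overrun: 9.0 × $645 = $5,805.00
Total: $31,000.00 + $5,805.00 = $36,805.00

$36,805.00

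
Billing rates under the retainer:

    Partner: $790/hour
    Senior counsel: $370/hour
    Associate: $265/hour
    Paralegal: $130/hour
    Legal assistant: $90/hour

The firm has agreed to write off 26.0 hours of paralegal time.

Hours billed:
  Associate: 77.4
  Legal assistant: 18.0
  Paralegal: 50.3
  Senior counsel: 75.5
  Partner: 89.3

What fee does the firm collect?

$123,772.00

Partner: 89.3 × $790 = $70,547.00
Senior counsel: 75.5 × $370 = $27,935.00
Associate: 77.4 × $265 = $20,511.00
Paralegal: 50.3 × $130 = $6,539.00
Legal assistant: 18.0 × $90 = $1,620.00
Subtotal: $127,152.00
Write-off: 26.0 × $130 = $3,380.00
Total: $127,152.00 − $3,380.00 = $123,772.00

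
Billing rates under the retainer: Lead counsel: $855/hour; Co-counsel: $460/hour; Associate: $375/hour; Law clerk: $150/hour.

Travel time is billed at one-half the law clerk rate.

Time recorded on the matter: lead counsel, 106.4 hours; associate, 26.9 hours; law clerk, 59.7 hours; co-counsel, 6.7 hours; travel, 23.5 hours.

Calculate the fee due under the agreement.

$114,859.00

Lead counsel: 106.4 × $855 = $90,972.00
Co-counsel: 6.7 × $460 = $3,082.00
Associate: 26.9 × $375 = $10,087.50
Law clerk: 59.7 × $150 = $8,955.00
Subtotal: $90,972.00 + $3,082.00 + $10,087.50 + $8,955.00 = $113,096.50
Travel: 23.5 × ($150 ÷ 2) = 23.5 × $75.00 = $1,762.50
Total: $113,096.50 + $1,762.50 = $114,859.00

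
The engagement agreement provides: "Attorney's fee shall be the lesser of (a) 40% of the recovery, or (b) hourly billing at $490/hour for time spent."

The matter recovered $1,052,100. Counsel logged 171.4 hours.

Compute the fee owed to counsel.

(a) 40% of $1,052,100 = $420,840.00
(b) 171.4 × $490 = $83,986.00
The lesser is (b): $83,986.00.

$83,986.00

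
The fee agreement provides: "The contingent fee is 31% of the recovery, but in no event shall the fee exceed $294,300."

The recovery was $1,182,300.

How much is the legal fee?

31% of $1,182,300 = $366,513.00
That exceeds the $294,300 cap, so the fee is capped at $294,300.

$294,300.00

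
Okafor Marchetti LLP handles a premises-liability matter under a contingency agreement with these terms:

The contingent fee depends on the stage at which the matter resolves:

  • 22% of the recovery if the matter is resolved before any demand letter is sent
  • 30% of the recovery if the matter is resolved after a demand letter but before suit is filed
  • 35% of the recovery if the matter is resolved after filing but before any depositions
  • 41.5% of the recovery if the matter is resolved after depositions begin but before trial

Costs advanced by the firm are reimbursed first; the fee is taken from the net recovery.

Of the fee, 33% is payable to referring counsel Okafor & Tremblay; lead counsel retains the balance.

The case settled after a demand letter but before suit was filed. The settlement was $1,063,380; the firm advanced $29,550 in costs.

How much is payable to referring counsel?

$102,349.17

Fee base (net of costs): $1,063,380 − $29,550 = $1,033,830
The matter settled after a demand letter but before suit was filed, so the 30% rate applies.
$1,033,830 × 30% = $310,149.00
Referral share: 33% of $310,149.00 = $102,349.17; lead counsel retains $310,149.00 − $102,349.17 = $207,799.83.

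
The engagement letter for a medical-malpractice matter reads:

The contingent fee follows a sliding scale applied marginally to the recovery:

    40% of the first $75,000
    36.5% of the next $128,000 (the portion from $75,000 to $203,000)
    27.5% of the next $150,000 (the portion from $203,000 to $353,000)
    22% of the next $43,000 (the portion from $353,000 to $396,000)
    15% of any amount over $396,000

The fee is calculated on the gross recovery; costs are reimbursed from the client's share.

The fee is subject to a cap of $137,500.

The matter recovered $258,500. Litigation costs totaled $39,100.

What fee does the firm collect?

Fee base is the gross recovery, $258,500; costs are reimbursed separately.
First $75,000 at 40% = $30,000.00
Next $128,000 at 36.5% = $46,720.00
Remaining $55,500 at 27.5% = $15,262.50
Fee: $30,000.00 + $46,720.00 + $15,262.50 = $91,982.50
$91,982.50 is under the $137,500 cap.

$91,982.50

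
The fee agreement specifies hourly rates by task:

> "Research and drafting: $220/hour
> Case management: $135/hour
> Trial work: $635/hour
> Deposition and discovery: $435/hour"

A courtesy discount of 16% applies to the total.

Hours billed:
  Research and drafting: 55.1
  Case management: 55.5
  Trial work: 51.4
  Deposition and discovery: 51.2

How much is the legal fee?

Research and drafting: 55.1 × $220 = $12,122.00
Case management: 55.5 × $135 = $7,492.50
Trial work: 51.4 × $635 = $32,639.00
Deposition and discovery: 51.2 × $435 = $22,272.00
Subtotal: $74,525.50
Less 16% discount: −$11,924.08
Total: $74,525.50 − $11,924.08 = $62,601.42

$62,601.42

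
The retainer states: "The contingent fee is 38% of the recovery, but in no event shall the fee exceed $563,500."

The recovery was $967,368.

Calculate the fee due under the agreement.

$367,599.84

38% of $967,368 = $367,599.84
That is under the $563,500 cap.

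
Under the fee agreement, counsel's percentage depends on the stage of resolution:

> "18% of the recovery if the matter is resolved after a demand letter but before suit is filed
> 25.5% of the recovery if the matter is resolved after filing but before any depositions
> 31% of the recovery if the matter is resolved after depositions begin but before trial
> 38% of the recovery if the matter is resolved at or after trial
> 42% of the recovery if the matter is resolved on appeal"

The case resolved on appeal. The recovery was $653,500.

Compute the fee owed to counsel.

$274,470.00

The matter resolved on appeal, so the 42% rate applies.
$653,500 × 42% = $274,470.00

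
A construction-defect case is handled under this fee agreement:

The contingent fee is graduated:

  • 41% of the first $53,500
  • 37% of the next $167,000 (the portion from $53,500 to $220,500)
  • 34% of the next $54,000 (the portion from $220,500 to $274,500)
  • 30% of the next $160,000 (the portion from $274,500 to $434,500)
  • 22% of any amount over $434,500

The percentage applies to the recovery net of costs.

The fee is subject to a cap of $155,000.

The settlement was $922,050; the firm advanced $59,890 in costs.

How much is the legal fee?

$155,000.00

Fee base (net of costs): $922,050 − $59,890 = $862,160
First $53,500 at 41% = $21,935.00
Next $167,000 at 37% = $61,790.00
Next $54,000 at 34% = $18,360.00
Next $160,000 at 30% = $48,000.00
Remaining $427,660 at 22% = $94,085.20
Fee: $21,935.00 + $61,790.00 + $18,360.00 + $48,000.00 + $94,085.20 = $244,170.20
$244,170.20 exceeds the $155,000 cap, so the fee is capped at $155,000.00.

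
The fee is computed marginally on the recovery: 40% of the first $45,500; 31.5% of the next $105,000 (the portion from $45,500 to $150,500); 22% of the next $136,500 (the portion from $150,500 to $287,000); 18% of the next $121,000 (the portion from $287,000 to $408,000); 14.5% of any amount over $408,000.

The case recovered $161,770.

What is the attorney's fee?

First $45,500 at 40% = $18,200.00
Next $105,000 at 31.5% = $33,075.00
Remaining $11,270 at 22% = $2,479.40
Fee: $18,200.00 + $33,075.00 + $2,479.40 = $53,754.40

$53,754.40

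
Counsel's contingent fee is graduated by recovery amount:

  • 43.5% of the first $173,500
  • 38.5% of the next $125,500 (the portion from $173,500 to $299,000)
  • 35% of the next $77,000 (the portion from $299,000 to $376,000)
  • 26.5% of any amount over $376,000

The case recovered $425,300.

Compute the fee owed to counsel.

First $173,500 at 43.5% = $75,472.50
Next $125,500 at 38.5% = $48,317.50
Next $77,000 at 35% = $26,950.00
Remaining $49,300 at 26.5% = $13,064.50
Fee: $75,472.50 + $48,317.50 + $26,950.00 + $13,064.50 = $163,804.50

$163,804.50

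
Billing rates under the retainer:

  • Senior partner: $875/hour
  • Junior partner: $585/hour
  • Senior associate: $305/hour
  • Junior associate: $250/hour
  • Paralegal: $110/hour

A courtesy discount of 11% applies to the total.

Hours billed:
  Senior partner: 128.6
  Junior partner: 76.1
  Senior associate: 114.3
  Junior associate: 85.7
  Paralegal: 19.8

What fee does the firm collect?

Senior partner: 128.6 × $875 = $112,525.00
Junior partner: 76.1 × $585 = $44,518.50
Senior associate: 114.3 × $305 = $34,861.50
Junior associate: 85.7 × $250 = $21,425.00
Paralegal: 19.8 × $110 = $2,178.00
Subtotal: $215,508.00
Less 11% discount: −$23,705.88
Total: $215,508.00 − $23,705.88 = $191,802.12

$191,802.12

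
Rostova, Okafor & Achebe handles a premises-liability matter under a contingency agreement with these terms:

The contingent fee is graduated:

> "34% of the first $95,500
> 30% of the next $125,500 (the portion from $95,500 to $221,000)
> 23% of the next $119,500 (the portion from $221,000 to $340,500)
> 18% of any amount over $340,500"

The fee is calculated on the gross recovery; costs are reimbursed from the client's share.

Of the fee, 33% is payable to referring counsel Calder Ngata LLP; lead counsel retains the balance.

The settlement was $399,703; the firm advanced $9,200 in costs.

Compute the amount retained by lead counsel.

$72,535.23

Fee base is the gross recovery, $399,703; costs are reimbursed separately.
First $95,500 at 34% = $32,470.00
Next $125,500 at 30% = $37,650.00
Next $119,500 at 23% = $27,485.00
Remaining $59,203 at 18% = $10,656.54
Fee: $32,470.00 + $37,650.00 + $27,485.00 + $10,656.54 = $108,261.54
Referral share: 33% of $108,261.54 = $35,726.31; lead counsel retains $108,261.54 − $35,726.31 = $72,535.23.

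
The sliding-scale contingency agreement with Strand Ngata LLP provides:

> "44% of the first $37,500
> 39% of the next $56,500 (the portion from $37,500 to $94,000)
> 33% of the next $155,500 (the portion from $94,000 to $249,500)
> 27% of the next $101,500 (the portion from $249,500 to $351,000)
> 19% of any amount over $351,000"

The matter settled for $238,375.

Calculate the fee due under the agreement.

$86,178.75

First $37,500 at 44% = $16,500.00
Next $56,500 at 39% = $22,035.00
Remaining $144,375 at 33% = $47,643.75
Fee: $16,500.00 + $22,035.00 + $47,643.75 = $86,178.75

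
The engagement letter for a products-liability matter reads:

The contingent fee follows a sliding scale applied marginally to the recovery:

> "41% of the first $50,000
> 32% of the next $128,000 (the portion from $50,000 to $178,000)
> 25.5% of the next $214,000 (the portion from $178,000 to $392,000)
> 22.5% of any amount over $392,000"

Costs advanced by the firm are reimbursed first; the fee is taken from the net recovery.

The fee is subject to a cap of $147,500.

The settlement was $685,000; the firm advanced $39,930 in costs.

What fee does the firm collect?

Fee base (net of costs): $685,000 − $39,930 = $645,070
First $50,000 at 41% = $20,500.00
Next $128,000 at 32% = $40,960.00
Next $214,000 at 25.5% = $54,570.00
Remaining $253,070 at 22.5% = $56,940.75
Fee: $20,500.00 + $40,960.00 + $54,570.00 + $56,940.75 = $172,970.75
$172,970.75 exceeds the $147,500 cap, so the fee is capped at $147,500.00.

$147,500.00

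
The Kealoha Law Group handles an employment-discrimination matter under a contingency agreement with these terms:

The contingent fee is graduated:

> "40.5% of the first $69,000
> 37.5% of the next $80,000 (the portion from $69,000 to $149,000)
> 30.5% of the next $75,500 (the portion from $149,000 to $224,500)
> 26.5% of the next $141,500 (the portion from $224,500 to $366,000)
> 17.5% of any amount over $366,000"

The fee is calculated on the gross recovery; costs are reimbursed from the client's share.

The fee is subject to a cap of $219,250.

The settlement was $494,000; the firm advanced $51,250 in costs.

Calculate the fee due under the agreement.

Fee base is the gross recovery, $494,000; costs are reimbursed separately.
First $69,000 at 40.5% = $27,945.00
Next $80,000 at 37.5% = $30,000.00
Next $75,500 at 30.5% = $23,027.50
Next $141,500 at 26.5% = $37,497.50
Remaining $128,000 at 17.5% = $22,400.00
Fee: $27,945.00 + $30,000.00 + $23,027.50 + $37,497.50 + $22,400.00 = $140,870.00
$140,870.00 is under the $219,250 cap.

$140,870.00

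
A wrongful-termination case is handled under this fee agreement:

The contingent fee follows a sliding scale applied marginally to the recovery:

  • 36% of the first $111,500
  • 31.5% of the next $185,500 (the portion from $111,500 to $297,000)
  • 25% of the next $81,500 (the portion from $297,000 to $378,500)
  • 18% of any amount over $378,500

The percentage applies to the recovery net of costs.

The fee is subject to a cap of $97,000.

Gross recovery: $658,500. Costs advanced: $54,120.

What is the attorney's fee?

Fee base (net of costs): $658,500 − $54,120 = $604,380
First $111,500 at 36% = $40,140.00
Next $185,500 at 31.5% = $58,432.50
Next $81,500 at 25% = $20,375.00
Remaining $225,880 at 18% = $40,658.40
Fee: $40,140.00 + $58,432.50 + $20,375.00 + $40,658.40 = $159,605.90
$159,605.90 exceeds the $97,000 cap, so the fee is capped at $97,000.00.

$97,000.00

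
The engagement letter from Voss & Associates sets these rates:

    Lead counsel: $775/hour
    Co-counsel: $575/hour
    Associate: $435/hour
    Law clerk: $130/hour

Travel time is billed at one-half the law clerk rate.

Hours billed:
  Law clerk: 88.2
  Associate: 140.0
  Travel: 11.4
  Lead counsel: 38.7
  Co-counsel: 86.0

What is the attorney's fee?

$152,549.50

Lead counsel: 38.7 × $775 = $29,992.50
Co-counsel: 86.0 × $575 = $49,450.00
Associate: 140.0 × $435 = $60,900.00
Law clerk: 88.2 × $130 = $11,466.00
Subtotal: $29,992.50 + $49,450.00 + $60,900.00 + $11,466.00 = $151,808.50
Travel: 11.4 × ($130 ÷ 2) = 11.4 × $65.00 = $741.00
Total: $151,808.50 + $741.00 = $152,549.50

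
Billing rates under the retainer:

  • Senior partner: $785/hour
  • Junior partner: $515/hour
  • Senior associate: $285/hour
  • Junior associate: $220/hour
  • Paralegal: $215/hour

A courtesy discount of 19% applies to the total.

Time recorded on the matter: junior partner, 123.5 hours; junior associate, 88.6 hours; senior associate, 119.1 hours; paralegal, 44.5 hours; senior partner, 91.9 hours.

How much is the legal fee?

$160,985.07

Senior partner: 91.9 × $785 = $72,141.50
Junior partner: 123.5 × $515 = $63,602.50
Senior associate: 119.1 × $285 = $33,943.50
Junior associate: 88.6 × $220 = $19,492.00
Paralegal: 44.5 × $215 = $9,567.50
Subtotal: $198,747.00
Less 19% discount: −$37,761.93
Total: $198,747.00 − $37,761.93 = $160,985.07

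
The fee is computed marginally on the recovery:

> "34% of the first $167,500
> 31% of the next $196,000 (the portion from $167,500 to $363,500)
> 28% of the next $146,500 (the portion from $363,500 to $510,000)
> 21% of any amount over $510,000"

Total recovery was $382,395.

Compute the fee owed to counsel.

$123,000.60

First $167,500 at 34% = $56,950.00
Next $196,000 at 31% = $60,760.00
Remaining $18,895 at 28% = $5,290.60
Fee: $56,950.00 + $60,760.00 + $5,290.60 = $123,000.60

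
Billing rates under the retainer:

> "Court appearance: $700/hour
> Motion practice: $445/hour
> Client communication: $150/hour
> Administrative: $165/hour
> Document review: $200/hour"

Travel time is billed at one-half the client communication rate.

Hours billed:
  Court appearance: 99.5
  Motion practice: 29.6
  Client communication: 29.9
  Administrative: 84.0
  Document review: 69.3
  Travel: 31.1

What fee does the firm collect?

$117,359.50

Court appearance: 99.5 × $700 = $69,650.00
Motion practice: 29.6 × $445 = $13,172.00
Client communication: 29.9 × $150 = $4,485.00
Administrative: 84.0 × $165 = $13,860.00
Document review: 69.3 × $200 = $13,860.00
Subtotal: $69,650.00 + $13,172.00 + $4,485.00 + $13,860.00 + $13,860.00 = $115,027.00
Travel: 31.1 × ($150 ÷ 2) = 31.1 × $75.00 = $2,332.50
Total: $115,027.00 + $2,332.50 = $117,359.50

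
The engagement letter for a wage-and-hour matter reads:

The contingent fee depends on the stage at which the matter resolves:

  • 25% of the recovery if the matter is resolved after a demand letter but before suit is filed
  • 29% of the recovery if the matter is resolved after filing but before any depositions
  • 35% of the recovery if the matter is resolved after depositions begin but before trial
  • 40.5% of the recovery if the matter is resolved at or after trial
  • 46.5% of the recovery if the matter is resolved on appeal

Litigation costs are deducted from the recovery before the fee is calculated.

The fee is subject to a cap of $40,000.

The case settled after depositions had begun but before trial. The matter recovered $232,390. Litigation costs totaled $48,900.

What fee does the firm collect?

Fee base (net of costs): $232,390 − $48,900 = $183,490
The matter settled after depositions had begun but before trial, so the 35% rate applies.
$183,490 × 35% = $64,221.50
$64,221.50 exceeds the $40,000 cap, so the fee is capped at $40,000.00.

$40,000.00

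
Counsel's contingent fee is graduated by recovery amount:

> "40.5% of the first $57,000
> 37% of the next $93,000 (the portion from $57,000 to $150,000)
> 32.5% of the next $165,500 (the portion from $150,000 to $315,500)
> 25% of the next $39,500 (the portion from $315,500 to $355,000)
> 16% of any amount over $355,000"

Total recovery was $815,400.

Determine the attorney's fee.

First $57,000 at 40.5% = $23,085.00
Next $93,000 at 37% = $34,410.00
Next $165,500 at 32.5% = $53,787.50
Next $39,500 at 25% = $9,875.00
Remaining $460,400 at 16% = $73,664.00
Fee: $23,085.00 + $34,410.00 + $53,787.50 + $9,875.00 + $73,664.00 = $194,821.50

$194,821.50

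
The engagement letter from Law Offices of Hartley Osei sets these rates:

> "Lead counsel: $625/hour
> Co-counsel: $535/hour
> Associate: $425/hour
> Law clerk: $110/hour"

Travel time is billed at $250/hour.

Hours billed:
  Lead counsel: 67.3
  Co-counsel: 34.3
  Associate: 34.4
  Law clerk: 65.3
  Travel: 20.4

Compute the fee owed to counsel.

Lead counsel: 67.3 × $625 = $42,062.50
Co-counsel: 34.3 × $535 = $18,350.50
Associate: 34.4 × $425 = $14,620.00
Law clerk: 65.3 × $110 = $7,183.00
Subtotal: $42,062.50 + $18,350.50 + $14,620.00 + $7,183.00 = $82,216.00
Travel: 20.4 × $250 = $5,100.00
Total: $82,216.00 + $5,100.00 = $87,316.00

$87,316.00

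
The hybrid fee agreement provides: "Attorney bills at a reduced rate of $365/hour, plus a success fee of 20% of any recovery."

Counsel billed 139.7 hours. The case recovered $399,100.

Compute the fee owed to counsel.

Hourly: 139.7 × $365 = $50,990.50
Success fee: 20% of $399,100 = $79,820.00
Total: $50,990.50 + $79,820.00 = $130,810.50

$130,810.50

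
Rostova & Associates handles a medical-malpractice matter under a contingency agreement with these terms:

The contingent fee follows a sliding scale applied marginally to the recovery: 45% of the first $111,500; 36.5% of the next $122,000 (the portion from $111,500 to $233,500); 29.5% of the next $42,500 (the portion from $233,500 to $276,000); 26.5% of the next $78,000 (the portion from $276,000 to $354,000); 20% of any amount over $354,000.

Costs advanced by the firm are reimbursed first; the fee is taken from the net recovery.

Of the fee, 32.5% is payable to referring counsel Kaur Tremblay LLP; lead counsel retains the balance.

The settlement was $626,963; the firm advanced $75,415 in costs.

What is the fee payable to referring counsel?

$54,412.18

Fee base (net of costs): $626,963 − $75,415 = $551,548
First $111,500 at 45% = $50,175.00
Next $122,000 at 36.5% = $44,530.00
Next $42,500 at 29.5% = $12,537.50
Next $78,000 at 26.5% = $20,670.00
Remaining $197,548 at 20% = $39,509.60
Fee: $50,175.00 + $44,530.00 + $12,537.50 + $20,670.00 + $39,509.60 = $167,422.10
Referral share: 32.5% of $167,422.10 = $54,412.18; lead counsel retains $167,422.10 − $54,412.18 = $113,009.92.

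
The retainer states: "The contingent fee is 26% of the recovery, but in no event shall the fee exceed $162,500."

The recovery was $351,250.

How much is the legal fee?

$91,325.00

26% of $351,250 = $91,325.00
That is under the $162,500 cap.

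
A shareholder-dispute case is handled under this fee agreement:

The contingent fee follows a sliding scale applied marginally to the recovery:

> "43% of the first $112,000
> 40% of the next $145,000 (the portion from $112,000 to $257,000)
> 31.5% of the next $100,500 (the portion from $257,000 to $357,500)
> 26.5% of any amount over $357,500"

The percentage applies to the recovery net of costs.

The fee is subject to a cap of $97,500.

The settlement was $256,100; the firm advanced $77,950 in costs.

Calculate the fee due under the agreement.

Fee base (net of costs): $256,100 − $77,950 = $178,150
First $112,000 at 43% = $48,160.00
Remaining $66,150 at 40% = $26,460.00
Fee: $48,160.00 + $26,460.00 = $74,620.00
$74,620.00 is under the $97,500 cap.

$74,620.00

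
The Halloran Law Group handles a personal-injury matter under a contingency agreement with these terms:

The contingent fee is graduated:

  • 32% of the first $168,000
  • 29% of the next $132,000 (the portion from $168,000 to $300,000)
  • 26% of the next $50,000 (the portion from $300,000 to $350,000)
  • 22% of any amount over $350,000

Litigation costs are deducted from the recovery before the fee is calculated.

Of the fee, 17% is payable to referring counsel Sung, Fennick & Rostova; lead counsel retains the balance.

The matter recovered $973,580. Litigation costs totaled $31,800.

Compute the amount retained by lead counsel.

$195,242.23

Fee base (net of costs): $973,580 − $31,800 = $941,780
First $168,000 at 32% = $53,760.00
Next $132,000 at 29% = $38,280.00
Next $50,000 at 26% = $13,000.00
Remaining $591,780 at 22% = $130,191.60
Fee: $53,760.00 + $38,280.00 + $13,000.00 + $130,191.60 = $235,231.60
Referral share: 17% of $235,231.60 = $39,989.37; lead counsel retains $235,231.60 − $39,989.37 = $195,242.23.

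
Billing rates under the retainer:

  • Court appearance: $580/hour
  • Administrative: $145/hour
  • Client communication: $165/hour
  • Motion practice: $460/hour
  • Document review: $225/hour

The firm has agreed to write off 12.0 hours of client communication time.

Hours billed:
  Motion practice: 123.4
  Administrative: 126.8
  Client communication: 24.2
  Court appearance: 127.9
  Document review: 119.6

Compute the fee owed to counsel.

$178,255.00

Court appearance: 127.9 × $580 = $74,182.00
Administrative: 126.8 × $145 = $18,386.00
Client communication: 24.2 × $165 = $3,993.00
Motion practice: 123.4 × $460 = $56,764.00
Document review: 119.6 × $225 = $26,910.00
Subtotal: $180,235.00
Write-off: 12.0 × $165 = $1,980.00
Total: $180,235.00 − $1,980.00 = $178,255.00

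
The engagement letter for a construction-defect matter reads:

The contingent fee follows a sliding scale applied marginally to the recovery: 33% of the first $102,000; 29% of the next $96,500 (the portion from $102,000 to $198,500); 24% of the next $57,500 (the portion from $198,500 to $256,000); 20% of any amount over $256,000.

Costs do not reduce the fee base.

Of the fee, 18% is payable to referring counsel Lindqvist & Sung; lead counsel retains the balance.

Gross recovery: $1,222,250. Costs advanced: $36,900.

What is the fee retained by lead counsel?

Fee base is the gross recovery, $1,222,250; costs are reimbursed separately.
First $102,000 at 33% = $33,660.00
Next $96,500 at 29% = $27,985.00
Next $57,500 at 24% = $13,800.00
Remaining $966,250 at 20% = $193,250.00
Fee: $33,660.00 + $27,985.00 + $13,800.00 + $193,250.00 = $268,695.00
Referral share: 18% of $268,695.00 = $48,365.10; lead counsel retains $268,695.00 − $48,365.10 = $220,329.90.

$220,329.90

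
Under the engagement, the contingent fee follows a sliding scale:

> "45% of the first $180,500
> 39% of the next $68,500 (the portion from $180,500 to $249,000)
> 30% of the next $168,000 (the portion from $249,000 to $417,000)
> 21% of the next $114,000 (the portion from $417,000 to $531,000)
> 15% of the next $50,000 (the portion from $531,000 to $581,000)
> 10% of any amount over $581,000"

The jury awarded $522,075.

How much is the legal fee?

$180,405.75

First $180,500 at 45% = $81,225.00
Next $68,500 at 39% = $26,715.00
Next $168,000 at 30% = $50,400.00
Remaining $105,075 at 21% = $22,065.75
Fee: $81,225.00 + $26,715.00 + $50,400.00 + $22,065.75 = $180,405.75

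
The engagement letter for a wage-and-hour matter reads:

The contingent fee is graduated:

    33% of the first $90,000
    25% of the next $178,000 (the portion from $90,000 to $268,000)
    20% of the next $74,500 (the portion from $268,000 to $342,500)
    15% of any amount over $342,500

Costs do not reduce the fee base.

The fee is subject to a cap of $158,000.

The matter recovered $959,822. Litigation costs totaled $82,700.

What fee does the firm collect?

Fee base is the gross recovery, $959,822; costs are reimbursed separately.
First $90,000 at 33% = $29,700.00
Next $178,000 at 25% = $44,500.00
Next $74,500 at 20% = $14,900.00
Remaining $617,322 at 15% = $92,598.30
Fee: $29,700.00 + $44,500.00 + $14,900.00 + $92,598.30 = $181,698.30
$181,698.30 exceeds the $158,000 cap, so the fee is capped at $158,000.00.

$158,000.00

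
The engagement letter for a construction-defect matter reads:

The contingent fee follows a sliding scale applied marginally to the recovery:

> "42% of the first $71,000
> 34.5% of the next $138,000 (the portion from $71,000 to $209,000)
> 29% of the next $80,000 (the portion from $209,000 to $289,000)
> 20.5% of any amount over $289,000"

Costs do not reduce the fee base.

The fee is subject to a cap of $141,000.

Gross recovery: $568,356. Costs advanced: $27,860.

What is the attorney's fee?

Fee base is the gross recovery, $568,356; costs are reimbursed separately.
First $71,000 at 42% = $29,820.00
Next $138,000 at 34.5% = $47,610.00
Next $80,000 at 29% = $23,200.00
Remaining $279,356 at 20.5% = $57,267.98
Fee: $29,820.00 + $47,610.00 + $23,200.00 + $57,267.98 = $157,897.98
$157,897.98 exceeds the $141,000 cap, so the fee is capped at $141,000.00.

$141,000.00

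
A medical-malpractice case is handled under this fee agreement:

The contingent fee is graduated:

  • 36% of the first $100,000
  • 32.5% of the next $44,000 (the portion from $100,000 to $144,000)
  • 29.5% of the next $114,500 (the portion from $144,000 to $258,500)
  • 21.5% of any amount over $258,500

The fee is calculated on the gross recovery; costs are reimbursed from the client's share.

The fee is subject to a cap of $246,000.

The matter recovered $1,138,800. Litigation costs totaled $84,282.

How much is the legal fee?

Fee base is the gross recovery, $1,138,800; costs are reimbursed separately.
First $100,000 at 36% = $36,000.00
Next $44,000 at 32.5% = $14,300.00
Next $114,500 at 29.5% = $33,777.50
Remaining $880,300 at 21.5% = $189,264.50
Fee: $36,000.00 + $14,300.00 + $33,777.50 + $189,264.50 = $273,342.00
$273,342.00 exceeds the $246,000 cap, so the fee is capped at $246,000.00.

$246,000.00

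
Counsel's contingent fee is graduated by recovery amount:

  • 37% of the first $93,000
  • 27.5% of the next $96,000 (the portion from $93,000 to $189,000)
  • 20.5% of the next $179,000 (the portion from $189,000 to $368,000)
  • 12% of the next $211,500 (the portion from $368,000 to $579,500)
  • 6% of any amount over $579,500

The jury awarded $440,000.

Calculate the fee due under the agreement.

First $93,000 at 37% = $34,410.00
Next $96,000 at 27.5% = $26,400.00
Next $179,000 at 20.5% = $36,695.00
Remaining $72,000 at 12% = $8,640.00
Fee: $34,410.00 + $26,400.00 + $36,695.00 + $8,640.00 = $106,145.00

$106,145.00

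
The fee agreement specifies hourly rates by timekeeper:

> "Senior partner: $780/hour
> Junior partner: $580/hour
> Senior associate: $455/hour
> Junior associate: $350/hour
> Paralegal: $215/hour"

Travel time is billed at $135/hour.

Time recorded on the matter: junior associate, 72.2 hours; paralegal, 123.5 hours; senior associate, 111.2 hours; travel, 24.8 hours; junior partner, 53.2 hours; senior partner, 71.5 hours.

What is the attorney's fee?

Senior partner: 71.5 × $780 = $55,770.00
Junior partner: 53.2 × $580 = $30,856.00
Senior associate: 111.2 × $455 = $50,596.00
Junior associate: 72.2 × $350 = $25,270.00
Paralegal: 123.5 × $215 = $26,552.50
Subtotal: $55,770.00 + $30,856.00 + $50,596.00 + $25,270.00 + $26,552.50 = $189,044.50
Travel: 24.8 × $135 = $3,348.00
Total: $189,044.50 + $3,348.00 = $192,392.50

$192,392.50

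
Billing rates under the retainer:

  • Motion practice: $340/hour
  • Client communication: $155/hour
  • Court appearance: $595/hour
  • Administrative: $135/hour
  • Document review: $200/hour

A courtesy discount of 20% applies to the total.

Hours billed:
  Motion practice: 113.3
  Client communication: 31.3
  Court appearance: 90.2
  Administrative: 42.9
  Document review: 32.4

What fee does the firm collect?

$87,451.20

Motion practice: 113.3 × $340 = $38,522.00
Client communication: 31.3 × $155 = $4,851.50
Court appearance: 90.2 × $595 = $53,669.00
Administrative: 42.9 × $135 = $5,791.50
Document review: 32.4 × $200 = $6,480.00
Subtotal: $109,314.00
Less 20% discount: −$21,862.80
Total: $109,314.00 − $21,862.80 = $87,451.20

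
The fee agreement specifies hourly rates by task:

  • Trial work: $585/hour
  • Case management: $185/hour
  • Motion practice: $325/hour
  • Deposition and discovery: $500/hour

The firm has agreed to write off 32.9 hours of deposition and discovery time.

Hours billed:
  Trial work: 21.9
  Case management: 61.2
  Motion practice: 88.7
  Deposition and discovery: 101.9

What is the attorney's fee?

$87,461.00

Trial work: 21.9 × $585 = $12,811.50
Case management: 61.2 × $185 = $11,322.00
Motion practice: 88.7 × $325 = $28,827.50
Deposition and discovery: 101.9 × $500 = $50,950.00
Subtotal: $103,911.00
Write-off: 32.9 × $500 = $16,450.00
Total: $103,911.00 − $16,450.00 = $87,461.00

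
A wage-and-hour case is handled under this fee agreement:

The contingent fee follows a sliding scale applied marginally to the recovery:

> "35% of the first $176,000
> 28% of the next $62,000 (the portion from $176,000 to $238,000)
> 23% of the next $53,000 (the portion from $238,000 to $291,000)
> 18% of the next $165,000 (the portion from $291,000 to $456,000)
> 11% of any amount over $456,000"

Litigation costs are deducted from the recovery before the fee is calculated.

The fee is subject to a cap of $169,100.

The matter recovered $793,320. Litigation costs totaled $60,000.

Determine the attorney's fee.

Fee base (net of costs): $793,320 − $60,000 = $733,320
First $176,000 at 35% = $61,600.00
Next $62,000 at 28% = $17,360.00
Next $53,000 at 23% = $12,190.00
Next $165,000 at 18% = $29,700.00
Remaining $277,320 at 11% = $30,505.20
Fee: $61,600.00 + $17,360.00 + $12,190.00 + $29,700.00 + $30,505.20 = $151,355.20
$151,355.20 is under the $169,100 cap.

$151,355.20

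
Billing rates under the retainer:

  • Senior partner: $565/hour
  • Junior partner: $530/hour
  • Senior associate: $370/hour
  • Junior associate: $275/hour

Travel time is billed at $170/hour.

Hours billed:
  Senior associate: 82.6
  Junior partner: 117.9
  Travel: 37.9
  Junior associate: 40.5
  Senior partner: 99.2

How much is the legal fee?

Senior partner: 99.2 × $565 = $56,048.00
Junior partner: 117.9 × $530 = $62,487.00
Senior associate: 82.6 × $370 = $30,562.00
Junior associate: 40.5 × $275 = $11,137.50
Subtotal: $56,048.00 + $62,487.00 + $30,562.00 + $11,137.50 = $160,234.50
Travel: 37.9 × $170 = $6,443.00
Total: $160,234.50 + $6,443.00 = $166,677.50

$166,677.50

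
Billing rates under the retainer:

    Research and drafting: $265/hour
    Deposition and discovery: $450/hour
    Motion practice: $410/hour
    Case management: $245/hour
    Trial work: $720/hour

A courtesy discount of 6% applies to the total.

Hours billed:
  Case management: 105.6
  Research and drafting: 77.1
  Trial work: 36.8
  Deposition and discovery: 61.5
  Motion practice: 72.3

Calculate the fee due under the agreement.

Research and drafting: 77.1 × $265 = $20,431.50
Deposition and discovery: 61.5 × $450 = $27,675.00
Motion practice: 72.3 × $410 = $29,643.00
Case management: 105.6 × $245 = $25,872.00
Trial work: 36.8 × $720 = $26,496.00
Subtotal: $130,117.50
Less 6% discount: −$7,807.05
Total: $130,117.50 − $7,807.05 = $122,310.45

$122,310.45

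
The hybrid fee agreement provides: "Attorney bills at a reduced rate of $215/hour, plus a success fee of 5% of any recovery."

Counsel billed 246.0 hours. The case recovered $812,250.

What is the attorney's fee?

Hourly: 246.0 × $215 = $52,890.00
Success fee: 5% of $812,250 = $40,612.50
Total: $52,890.00 + $40,612.50 = $93,502.50

$93,502.50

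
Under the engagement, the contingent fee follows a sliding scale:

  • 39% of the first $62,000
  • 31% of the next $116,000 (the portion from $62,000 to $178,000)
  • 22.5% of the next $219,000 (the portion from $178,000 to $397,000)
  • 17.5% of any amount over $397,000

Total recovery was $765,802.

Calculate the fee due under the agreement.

First $62,000 at 39% = $24,180.00
Next $116,000 at 31% = $35,960.00
Next $219,000 at 22.5% = $49,275.00
Remaining $368,802 at 17.5% = $64,540.35
Fee: $24,180.00 + $35,960.00 + $49,275.00 + $64,540.35 = $173,955.35

$173,955.35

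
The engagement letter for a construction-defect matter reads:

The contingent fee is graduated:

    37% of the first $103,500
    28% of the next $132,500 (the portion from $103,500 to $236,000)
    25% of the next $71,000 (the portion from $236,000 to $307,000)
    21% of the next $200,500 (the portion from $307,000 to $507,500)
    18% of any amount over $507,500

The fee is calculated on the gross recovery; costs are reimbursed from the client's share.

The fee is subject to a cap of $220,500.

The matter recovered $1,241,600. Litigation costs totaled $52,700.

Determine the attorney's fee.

Fee base is the gross recovery, $1,241,600; costs are reimbursed separately.
First $103,500 at 37% = $38,295.00
Next $132,500 at 28% = $37,100.00
Next $71,000 at 25% = $17,750.00
Next $200,500 at 21% = $42,105.00
Remaining $734,100 at 18% = $132,138.00
Fee: $38,295.00 + $37,100.00 + $17,750.00 + $42,105.00 + $132,138.00 = $267,388.00
$267,388.00 exceeds the $220,500 cap, so the fee is capped at $220,500.00.

$220,500.00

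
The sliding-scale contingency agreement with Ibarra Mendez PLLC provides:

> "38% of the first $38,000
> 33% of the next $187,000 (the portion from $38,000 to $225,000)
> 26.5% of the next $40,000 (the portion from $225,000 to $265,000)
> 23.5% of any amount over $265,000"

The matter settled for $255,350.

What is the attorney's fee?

$84,192.75

First $38,000 at 38% = $14,440.00
Next $187,000 at 33% = $61,710.00
Remaining $30,350 at 26.5% = $8,042.75
Fee: $14,440.00 + $61,710.00 + $8,042.75 = $84,192.75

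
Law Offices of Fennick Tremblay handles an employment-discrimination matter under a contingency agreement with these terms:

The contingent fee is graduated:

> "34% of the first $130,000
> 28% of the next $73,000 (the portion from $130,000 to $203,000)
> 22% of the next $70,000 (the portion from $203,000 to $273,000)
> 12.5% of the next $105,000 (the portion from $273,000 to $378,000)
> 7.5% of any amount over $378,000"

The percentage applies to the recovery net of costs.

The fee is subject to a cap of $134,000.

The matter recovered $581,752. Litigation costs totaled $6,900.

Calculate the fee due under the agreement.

Fee base (net of costs): $581,752 − $6,900 = $574,852
First $130,000 at 34% = $44,200.00
Next $73,000 at 28% = $20,440.00
Next $70,000 at 22% = $15,400.00
Next $105,000 at 12.5% = $13,125.00
Remaining $196,852 at 7.5% = $14,763.90
Fee: $44,200.00 + $20,440.00 + $15,400.00 + $13,125.00 + $14,763.90 = $107,928.90
$107,928.90 is under the $134,000 cap.

$107,928.90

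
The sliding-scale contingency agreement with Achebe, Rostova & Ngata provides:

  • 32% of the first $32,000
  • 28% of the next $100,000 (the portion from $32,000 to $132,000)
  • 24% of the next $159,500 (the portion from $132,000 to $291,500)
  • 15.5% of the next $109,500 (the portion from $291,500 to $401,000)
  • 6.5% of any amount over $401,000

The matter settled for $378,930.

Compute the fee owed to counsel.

First $32,000 at 32% = $10,240.00
Next $100,000 at 28% = $28,000.00
Next $159,500 at 24% = $38,280.00
Remaining $87,430 at 15.5% = $13,551.65
Fee: $10,240.00 + $28,000.00 + $38,280.00 + $13,551.65 = $90,071.65

$90,071.65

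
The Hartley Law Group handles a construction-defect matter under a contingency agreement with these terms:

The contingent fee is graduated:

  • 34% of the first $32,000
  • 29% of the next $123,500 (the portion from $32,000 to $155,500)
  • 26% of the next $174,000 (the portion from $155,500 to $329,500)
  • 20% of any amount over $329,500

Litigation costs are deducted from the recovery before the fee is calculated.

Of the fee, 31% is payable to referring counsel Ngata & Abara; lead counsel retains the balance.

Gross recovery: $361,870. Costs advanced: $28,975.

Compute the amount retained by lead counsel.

$63,903.66

Fee base (net of costs): $361,870 − $28,975 = $332,895
First $32,000 at 34% = $10,880.00
Next $123,500 at 29% = $35,815.00
Next $174,000 at 26% = $45,240.00
Remaining $3,395 at 20% = $679.00
Fee: $10,880.00 + $35,815.00 + $45,240.00 + $679.00 = $92,614.00
Referral share: 31% of $92,614.00 = $28,710.34; lead counsel retains $92,614.00 − $28,710.34 = $63,903.66.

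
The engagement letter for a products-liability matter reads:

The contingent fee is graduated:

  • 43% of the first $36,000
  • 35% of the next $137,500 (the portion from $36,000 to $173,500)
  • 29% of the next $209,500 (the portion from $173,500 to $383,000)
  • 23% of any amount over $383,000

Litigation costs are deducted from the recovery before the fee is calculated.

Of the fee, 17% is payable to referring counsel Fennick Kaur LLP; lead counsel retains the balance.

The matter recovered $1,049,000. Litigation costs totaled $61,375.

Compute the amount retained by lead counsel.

$218,641.71

Fee base (net of costs): $1,049,000 − $61,375 = $987,625
First $36,000 at 43% = $15,480.00
Next $137,500 at 35% = $48,125.00
Next $209,500 at 29% = $60,755.00
Remaining $604,625 at 23% = $139,063.75
Fee: $15,480.00 + $48,125.00 + $60,755.00 + $139,063.75 = $263,423.75
Referral share: 17% of $263,423.75 = $44,782.04; lead counsel retains $263,423.75 − $44,782.04 = $218,641.71.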